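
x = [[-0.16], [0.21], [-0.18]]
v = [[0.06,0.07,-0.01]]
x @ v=[[-0.01, -0.01, 0.00],[0.01, 0.01, -0.0],[-0.01, -0.01, 0.0]]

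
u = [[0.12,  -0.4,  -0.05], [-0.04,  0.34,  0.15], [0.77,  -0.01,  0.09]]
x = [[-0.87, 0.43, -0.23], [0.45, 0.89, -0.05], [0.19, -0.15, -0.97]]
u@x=[[-0.29, -0.3, 0.04], [0.22, 0.26, -0.15], [-0.66, 0.31, -0.26]]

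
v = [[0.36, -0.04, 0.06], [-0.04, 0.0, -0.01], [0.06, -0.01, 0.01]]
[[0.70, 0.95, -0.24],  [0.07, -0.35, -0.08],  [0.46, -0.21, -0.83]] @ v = [[0.2, -0.03, 0.03], [0.03, -0.0, 0.01], [0.12, -0.01, 0.02]]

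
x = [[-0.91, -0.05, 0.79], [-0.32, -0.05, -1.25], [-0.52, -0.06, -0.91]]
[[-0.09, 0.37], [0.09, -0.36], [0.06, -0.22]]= x@[[0.02, -0.1], [0.1, -0.41], [-0.08, 0.33]]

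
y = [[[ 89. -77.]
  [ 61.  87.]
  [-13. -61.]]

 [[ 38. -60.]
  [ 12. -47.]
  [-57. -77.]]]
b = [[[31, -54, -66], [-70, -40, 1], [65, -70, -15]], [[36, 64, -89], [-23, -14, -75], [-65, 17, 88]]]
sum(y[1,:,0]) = -7.0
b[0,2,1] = -70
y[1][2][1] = -77.0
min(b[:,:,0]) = -70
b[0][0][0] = 31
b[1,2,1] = 17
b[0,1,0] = -70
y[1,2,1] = -77.0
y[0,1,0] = 61.0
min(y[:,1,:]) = -47.0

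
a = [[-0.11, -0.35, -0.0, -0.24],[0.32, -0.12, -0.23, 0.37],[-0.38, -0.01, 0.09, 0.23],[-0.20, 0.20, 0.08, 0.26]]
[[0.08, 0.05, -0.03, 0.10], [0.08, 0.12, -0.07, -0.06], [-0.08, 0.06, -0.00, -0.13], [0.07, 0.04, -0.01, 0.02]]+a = [[-0.03, -0.3, -0.03, -0.14], [0.40, 0.00, -0.3, 0.31], [-0.46, 0.05, 0.09, 0.10], [-0.13, 0.24, 0.07, 0.28]]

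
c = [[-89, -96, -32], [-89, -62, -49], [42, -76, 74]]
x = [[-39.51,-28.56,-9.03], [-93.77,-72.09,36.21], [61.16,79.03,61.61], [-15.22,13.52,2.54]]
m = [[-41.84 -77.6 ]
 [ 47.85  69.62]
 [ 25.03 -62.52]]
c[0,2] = -32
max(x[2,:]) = 79.03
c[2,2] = 74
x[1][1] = -72.09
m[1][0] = 47.85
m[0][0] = -41.84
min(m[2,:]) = -62.52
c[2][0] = 42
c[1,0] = -89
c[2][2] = 74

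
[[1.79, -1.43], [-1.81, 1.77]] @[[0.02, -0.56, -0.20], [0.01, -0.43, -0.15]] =[[0.02, -0.39, -0.14], [-0.02, 0.25, 0.1]]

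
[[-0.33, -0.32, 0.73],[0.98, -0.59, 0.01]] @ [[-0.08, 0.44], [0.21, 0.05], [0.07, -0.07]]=[[0.01, -0.21], [-0.20, 0.40]]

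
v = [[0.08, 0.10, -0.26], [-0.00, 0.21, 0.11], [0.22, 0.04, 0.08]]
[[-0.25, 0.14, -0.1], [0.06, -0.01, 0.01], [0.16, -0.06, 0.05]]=v @ [[0.42, -0.14, 0.10], [-0.24, 0.22, -0.16], [0.98, -0.50, 0.37]]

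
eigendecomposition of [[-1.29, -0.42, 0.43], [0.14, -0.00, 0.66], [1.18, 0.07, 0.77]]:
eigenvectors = [[0.89,-0.04,0.19], [0.11,-0.6,-0.94], [-0.45,-0.80,-0.27]]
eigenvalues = [-1.56, 0.88, 0.16]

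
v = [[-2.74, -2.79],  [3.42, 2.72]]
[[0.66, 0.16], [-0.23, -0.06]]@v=[[-1.26, -1.41],[0.43, 0.48]]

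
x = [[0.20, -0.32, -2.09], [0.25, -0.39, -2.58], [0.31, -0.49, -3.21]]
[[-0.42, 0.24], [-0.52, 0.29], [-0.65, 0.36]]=x @[[0.14, -0.08], [-0.23, 0.13], [0.25, -0.14]]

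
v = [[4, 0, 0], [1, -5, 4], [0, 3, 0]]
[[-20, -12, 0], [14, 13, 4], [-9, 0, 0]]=v@[[-5, -3, 0], [-3, 0, 0], [1, 4, 1]]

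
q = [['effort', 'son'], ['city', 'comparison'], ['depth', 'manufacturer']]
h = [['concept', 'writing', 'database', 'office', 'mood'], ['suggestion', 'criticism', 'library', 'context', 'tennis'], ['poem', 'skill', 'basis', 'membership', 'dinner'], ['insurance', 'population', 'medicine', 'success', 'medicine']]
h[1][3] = 'context'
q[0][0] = 'effort'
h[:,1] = ['writing', 'criticism', 'skill', 'population']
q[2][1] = 'manufacturer'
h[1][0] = 'suggestion'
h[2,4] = 'dinner'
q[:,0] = ['effort', 'city', 'depth']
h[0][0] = 'concept'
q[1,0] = 'city'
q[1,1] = 'comparison'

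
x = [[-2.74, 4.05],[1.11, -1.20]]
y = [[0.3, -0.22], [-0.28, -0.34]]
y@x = [[-1.07,  1.48], [0.39,  -0.73]]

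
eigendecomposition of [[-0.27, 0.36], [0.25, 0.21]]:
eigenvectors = [[-0.93,-0.50], [0.37,-0.87]]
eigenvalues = [-0.41, 0.35]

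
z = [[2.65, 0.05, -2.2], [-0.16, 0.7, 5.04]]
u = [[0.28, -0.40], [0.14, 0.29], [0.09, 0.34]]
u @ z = [[0.81, -0.27, -2.63], [0.32, 0.21, 1.15], [0.18, 0.24, 1.52]]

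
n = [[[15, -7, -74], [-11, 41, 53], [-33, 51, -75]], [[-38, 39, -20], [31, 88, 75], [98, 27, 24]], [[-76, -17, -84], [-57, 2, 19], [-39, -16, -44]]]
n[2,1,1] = 2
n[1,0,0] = -38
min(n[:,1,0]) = -57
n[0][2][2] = -75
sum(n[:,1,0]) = -37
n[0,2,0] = -33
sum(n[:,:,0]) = -110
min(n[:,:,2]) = -84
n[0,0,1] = -7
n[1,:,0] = [-38, 31, 98]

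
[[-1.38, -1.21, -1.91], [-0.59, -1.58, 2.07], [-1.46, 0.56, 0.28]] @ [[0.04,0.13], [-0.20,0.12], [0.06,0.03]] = [[0.07,-0.38],[0.42,-0.20],[-0.15,-0.11]]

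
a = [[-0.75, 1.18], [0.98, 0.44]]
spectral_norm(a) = 1.42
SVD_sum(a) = [[-0.94, 1.01],[0.24, -0.25]] + [[0.19, 0.17], [0.74, 0.69]]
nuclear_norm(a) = 2.47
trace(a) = -0.31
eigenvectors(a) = [[-0.88,-0.54],  [0.47,-0.84]]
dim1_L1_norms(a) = [1.93, 1.42]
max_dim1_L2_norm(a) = 1.4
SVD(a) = [[-0.97,0.24], [0.24,0.97]] @ diag([1.417513816264189, 1.0485964813502546]) @ [[0.68,  -0.73], [0.73,  0.68]]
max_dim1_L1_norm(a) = 1.93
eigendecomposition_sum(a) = [[-1.03,0.66], [0.55,-0.36]] + [[0.28,  0.52], [0.43,  0.80]]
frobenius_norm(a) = 1.76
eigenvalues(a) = [-1.38, 1.07]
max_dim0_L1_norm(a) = 1.73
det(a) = -1.49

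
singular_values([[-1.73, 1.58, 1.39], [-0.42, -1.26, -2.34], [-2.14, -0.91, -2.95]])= [4.63, 2.7, 0.0]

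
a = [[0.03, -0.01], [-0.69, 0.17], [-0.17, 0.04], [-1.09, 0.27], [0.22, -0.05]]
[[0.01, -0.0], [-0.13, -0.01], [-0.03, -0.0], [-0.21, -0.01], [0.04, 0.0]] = a @[[0.23, 0.04],[0.15, 0.13]]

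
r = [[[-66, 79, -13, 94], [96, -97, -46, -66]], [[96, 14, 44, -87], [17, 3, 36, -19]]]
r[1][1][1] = 3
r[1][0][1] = 14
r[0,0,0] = -66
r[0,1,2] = -46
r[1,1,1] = 3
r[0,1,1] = -97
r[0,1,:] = [96, -97, -46, -66]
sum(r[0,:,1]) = -18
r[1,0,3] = -87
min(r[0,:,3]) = -66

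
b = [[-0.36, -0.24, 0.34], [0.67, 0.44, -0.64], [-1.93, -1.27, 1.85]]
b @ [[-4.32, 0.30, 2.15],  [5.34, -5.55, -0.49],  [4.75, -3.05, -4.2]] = [[1.89, 0.19, -2.08], [-3.58, -0.29, 3.91], [10.34, 0.83, -11.30]]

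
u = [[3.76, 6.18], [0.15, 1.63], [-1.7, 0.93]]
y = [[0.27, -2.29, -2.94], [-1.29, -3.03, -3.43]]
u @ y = [[-6.96,-27.34,-32.25],[-2.06,-5.28,-6.03],[-1.66,1.08,1.81]]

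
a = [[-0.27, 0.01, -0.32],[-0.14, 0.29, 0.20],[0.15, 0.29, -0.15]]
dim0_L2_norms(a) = [0.34, 0.41, 0.41]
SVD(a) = [[-0.83, -0.49, -0.28],  [0.54, -0.55, -0.63],  [0.16, -0.68, 0.72]] @ diag([0.4344370574938786, 0.4044650947863599, 0.30963273434105976]) @ [[0.39,0.45,0.80], [0.27,-0.89,0.37], [0.88,0.07,-0.47]]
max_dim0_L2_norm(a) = 0.41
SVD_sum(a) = [[-0.14, -0.16, -0.29],[0.09, 0.11, 0.19],[0.03, 0.03, 0.05]] + [[-0.05, 0.18, -0.07], [-0.06, 0.20, -0.08], [-0.07, 0.24, -0.1]] + [[-0.08, -0.01, 0.04],[-0.17, -0.01, 0.09],[0.20, 0.02, -0.1]]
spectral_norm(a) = 0.43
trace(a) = -0.13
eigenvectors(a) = [[(-0.77+0j), -0.77-0.00j, -0.18+0.00j], [-0.09-0.24j, -0.09+0.24j, (0.89+0j)], [-0.00+0.58j, (-0-0.58j), 0.41+0.00j]]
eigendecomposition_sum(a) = [[(-0.14+0.11j), 0.04+0.09j, (-0.15-0.14j)], [(-0.05-0.03j), -0.02+0.02j, (0.03-0.06j)], [0.08+0.10j, 0.07-0.03j, (-0.11+0.11j)]] + [[-0.14-0.11j,  0.04-0.09j,  (-0.15+0.14j)], [(-0.05+0.03j),  -0.02-0.02j,  (0.03+0.06j)], [(0.08-0.1j),  (0.07+0.03j),  -0.11-0.11j]] + [[0.01-0.00j, (-0.07+0j), -0.03-0.00j], [-0.04+0.00j, 0.34-0.00j, (0.14+0j)], [(-0.02+0j), (0.16-0j), (0.07+0j)]]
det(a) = 0.05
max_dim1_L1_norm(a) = 0.63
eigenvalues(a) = [(-0.27+0.24j), (-0.27-0.24j), (0.41+0j)]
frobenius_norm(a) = 0.67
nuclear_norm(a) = 1.15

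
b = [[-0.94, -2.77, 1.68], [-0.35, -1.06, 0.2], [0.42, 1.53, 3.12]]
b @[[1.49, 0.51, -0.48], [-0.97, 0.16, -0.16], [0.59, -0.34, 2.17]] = [[2.28, -1.49, 4.54], [0.62, -0.42, 0.77], [0.98, -0.60, 6.32]]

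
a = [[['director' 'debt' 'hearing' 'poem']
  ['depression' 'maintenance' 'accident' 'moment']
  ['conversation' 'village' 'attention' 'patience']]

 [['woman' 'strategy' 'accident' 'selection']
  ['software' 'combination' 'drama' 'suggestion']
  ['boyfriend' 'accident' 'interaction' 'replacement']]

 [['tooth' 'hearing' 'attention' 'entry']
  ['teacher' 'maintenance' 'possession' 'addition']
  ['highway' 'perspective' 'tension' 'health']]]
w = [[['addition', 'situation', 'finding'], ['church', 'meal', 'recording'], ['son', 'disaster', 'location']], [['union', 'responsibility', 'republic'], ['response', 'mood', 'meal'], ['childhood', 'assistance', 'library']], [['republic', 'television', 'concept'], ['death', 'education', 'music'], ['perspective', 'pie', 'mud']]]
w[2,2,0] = 'perspective'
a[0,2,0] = 'conversation'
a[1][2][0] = 'boyfriend'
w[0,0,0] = 'addition'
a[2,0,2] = 'attention'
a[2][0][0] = 'tooth'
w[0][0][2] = 'finding'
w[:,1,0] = ['church', 'response', 'death']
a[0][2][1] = 'village'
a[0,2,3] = 'patience'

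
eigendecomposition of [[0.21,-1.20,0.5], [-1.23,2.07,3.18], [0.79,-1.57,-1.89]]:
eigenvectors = [[0.79, -0.87, 0.92], [-0.44, -0.49, 0.39], [0.43, 0.06, 0.07]]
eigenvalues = [1.15, -0.51, -0.25]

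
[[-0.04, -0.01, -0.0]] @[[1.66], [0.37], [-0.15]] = [[-0.07]]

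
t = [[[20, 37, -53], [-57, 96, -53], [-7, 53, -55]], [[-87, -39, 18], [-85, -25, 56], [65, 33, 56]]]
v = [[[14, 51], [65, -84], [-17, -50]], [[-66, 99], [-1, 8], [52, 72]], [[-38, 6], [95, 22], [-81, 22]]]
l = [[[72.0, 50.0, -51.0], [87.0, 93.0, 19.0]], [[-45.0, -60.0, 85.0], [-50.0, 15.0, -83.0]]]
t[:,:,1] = [[37, 96, 53], [-39, -25, 33]]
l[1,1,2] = -83.0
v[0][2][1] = -50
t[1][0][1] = -39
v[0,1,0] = 65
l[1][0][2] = 85.0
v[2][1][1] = 22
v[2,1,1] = 22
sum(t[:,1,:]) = -68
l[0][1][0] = 87.0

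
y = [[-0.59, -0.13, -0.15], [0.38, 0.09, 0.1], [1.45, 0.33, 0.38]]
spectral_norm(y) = 1.70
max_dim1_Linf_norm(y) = 1.45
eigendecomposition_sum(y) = [[-0.50, -0.10, -0.12], [0.29, 0.06, 0.07], [1.13, 0.22, 0.26]] + [[-0.09, -0.03, -0.03], [0.09, 0.03, 0.03], [0.32, 0.11, 0.11]] + [[-0.0, 0.00, -0.0], [-0.00, 0.0, -0.00], [0.00, -0.0, 0.00]]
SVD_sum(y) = [[-0.59,-0.13,-0.15], [0.38,0.09,0.1], [1.45,0.33,0.38]] + [[-0.00, 0.00, 0.0], [-0.0, 0.00, 0.0], [-0.00, 0.00, 0.00]] + [[-0.0, -0.00, 0.0], [0.0, 0.0, -0.00], [-0.0, -0.0, 0.00]]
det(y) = -0.00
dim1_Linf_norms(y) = [0.59, 0.38, 1.45]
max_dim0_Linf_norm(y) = 1.45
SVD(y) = [[-0.37, -0.83, 0.41], [0.24, -0.51, -0.82], [0.9, -0.20, 0.38]] @ diag([1.7046276937882383, 0.0063793646284453455, 0.0019311336383608757]) @ [[0.95, 0.21, 0.25], [0.32, -0.77, -0.55], [-0.07, -0.6, 0.80]]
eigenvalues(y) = [-0.17, 0.05, 0.0]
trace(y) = -0.12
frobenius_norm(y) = 1.70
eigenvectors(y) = [[-0.39, -0.27, -0.04], [0.23, 0.27, -0.66], [0.89, 0.92, 0.75]]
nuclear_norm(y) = 1.71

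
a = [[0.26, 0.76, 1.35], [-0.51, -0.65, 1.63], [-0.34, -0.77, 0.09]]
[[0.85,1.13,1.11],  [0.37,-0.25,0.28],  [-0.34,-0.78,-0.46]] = a@[[-0.62, -0.16, 0.28], [0.75, 1.11, 0.53], [0.33, 0.24, 0.47]]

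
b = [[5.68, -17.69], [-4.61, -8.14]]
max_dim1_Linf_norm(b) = 17.69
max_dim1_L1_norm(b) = 23.37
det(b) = -127.79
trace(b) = -2.46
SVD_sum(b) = [[3.38, -18.12], [1.31, -7.04]] + [[2.3, 0.43], [-5.92, -1.10]]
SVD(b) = [[0.93,  0.36],  [0.36,  -0.93]] @ diag([19.772228393593576, 6.462908350856606]) @ [[0.18,-0.98],[0.98,0.18]]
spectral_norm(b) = 19.77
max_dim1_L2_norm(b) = 18.58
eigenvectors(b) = [[0.97, 0.70], [-0.24, 0.72]]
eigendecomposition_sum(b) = [[8.15, -7.89], [-2.06, 1.99]] + [[-2.47, -9.80], [-2.55, -10.13]]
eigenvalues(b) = [10.14, -12.6]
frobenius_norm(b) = 20.80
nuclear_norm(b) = 26.24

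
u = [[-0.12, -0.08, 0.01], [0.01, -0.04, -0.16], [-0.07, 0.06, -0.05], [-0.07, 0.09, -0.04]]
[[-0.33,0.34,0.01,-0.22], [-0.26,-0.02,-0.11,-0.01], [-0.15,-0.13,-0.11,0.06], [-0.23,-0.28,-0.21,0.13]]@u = [[0.06, -0.01, -0.05], [0.04, 0.01, 0.01], [0.02, 0.02, 0.02], [0.03, 0.03, 0.05]]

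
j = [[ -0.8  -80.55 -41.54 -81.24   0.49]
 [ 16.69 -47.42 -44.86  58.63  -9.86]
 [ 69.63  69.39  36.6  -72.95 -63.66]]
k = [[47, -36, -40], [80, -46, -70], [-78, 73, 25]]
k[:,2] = [-40, -70, 25]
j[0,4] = 0.49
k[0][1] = -36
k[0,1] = -36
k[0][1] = -36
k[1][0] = 80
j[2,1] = 69.39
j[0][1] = -80.55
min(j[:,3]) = -81.24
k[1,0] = 80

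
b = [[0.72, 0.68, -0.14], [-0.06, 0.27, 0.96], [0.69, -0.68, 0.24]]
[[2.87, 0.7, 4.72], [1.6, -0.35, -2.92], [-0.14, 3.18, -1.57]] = b @ [[1.86,2.73,2.51], [2.48,-1.8,3.49], [1.09,0.31,-3.87]]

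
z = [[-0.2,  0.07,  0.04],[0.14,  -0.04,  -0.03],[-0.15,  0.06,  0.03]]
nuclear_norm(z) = 0.32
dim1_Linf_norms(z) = [0.2, 0.14, 0.15]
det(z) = -0.00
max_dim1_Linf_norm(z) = 0.2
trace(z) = -0.21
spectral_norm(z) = 0.31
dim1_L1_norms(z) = [0.31, 0.21, 0.24]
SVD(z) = [[-0.7, -0.03, -0.72],[0.48, -0.76, -0.44],[-0.53, -0.65, 0.55]] @ diag([0.30898578465379206, 0.011271329225744486, 0.0008614054593214355]) @ [[0.93, -0.32, -0.19],[-0.29, -0.94, 0.19],[0.24, 0.12, 0.96]]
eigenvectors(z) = [[(0.7+0j),(0.27+0.07j),(0.27-0.07j)], [(-0.47+0j),(0.28+0.21j),(0.28-0.21j)], [(0.54+0j),0.90+0.00j,0.90-0.00j]]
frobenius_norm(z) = 0.31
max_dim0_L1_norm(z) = 0.49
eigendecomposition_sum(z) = [[-0.20+0.00j, 0.07-0.00j, (0.04-0j)], [0.14-0.00j, (-0.04+0j), -0.03+0.00j], [(-0.16+0j), 0.05-0.00j, 0.03-0.00j]] + [[-0j, 0.00-0.00j, (-0+0j)], [-0j, 0.00-0.00j, (-0+0j)], [-0.01j, 0.00-0.00j, -0.00+0.00j]] + [[0j, 0.00+0.00j, (-0-0j)], [0j, 0j, -0.00-0.00j], [0.00+0.01j, 0.00+0.00j, (-0-0j)]]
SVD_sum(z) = [[-0.2, 0.07, 0.04], [0.14, -0.05, -0.03], [-0.15, 0.05, 0.03]] + [[0.00, 0.0, -0.00], [0.0, 0.01, -0.0], [0.00, 0.01, -0.00]] + [[-0.00, -0.00, -0.00],[-0.0, -0.00, -0.0],[0.0, 0.00, 0.00]]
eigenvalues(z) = [(-0.22+0j), 0j, -0j]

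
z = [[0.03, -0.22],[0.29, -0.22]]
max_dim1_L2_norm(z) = 0.36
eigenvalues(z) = [(-0.1+0.22j), (-0.1-0.22j)]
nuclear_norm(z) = 0.54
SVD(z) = [[-0.45, -0.89], [-0.89, 0.45]] @ diag([0.40192884634122733, 0.14231374662628382]) @ [[-0.68, 0.74],[0.74, 0.68]]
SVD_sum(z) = [[0.12, -0.13], [0.24, -0.26]] + [[-0.09, -0.09], [0.05, 0.04]]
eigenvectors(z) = [[0.33+0.57j, (0.33-0.57j)],[(0.75+0j), (0.75-0j)]]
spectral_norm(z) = 0.40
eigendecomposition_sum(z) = [[(0.01+0.14j), -0.11-0.05j], [0.14+0.06j, (-0.11+0.08j)]] + [[(0.01-0.14j), (-0.11+0.05j)], [(0.14-0.06j), (-0.11-0.08j)]]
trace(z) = -0.19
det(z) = 0.06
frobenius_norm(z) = 0.43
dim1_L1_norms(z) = [0.25, 0.51]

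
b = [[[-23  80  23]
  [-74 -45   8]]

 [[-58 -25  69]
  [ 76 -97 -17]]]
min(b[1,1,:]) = -97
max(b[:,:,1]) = 80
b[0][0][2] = 23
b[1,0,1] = -25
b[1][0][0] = -58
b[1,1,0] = 76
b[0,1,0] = -74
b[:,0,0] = [-23, -58]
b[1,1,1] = -97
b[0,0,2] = 23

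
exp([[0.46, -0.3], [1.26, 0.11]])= [[1.32,-0.38],[1.58,0.89]]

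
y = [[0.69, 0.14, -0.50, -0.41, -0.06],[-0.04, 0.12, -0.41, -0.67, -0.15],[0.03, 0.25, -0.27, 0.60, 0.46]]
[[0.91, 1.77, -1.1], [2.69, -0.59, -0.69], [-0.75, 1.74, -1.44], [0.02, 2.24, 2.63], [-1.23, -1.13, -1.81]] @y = [[0.52,0.06,-0.88,-2.22,-0.83],[1.86,0.13,-0.92,-1.12,-0.39],[-0.63,-0.26,0.05,-1.72,-0.88],[0.0,0.93,-1.64,0.07,0.87],[-0.86,-0.76,1.57,0.18,-0.59]]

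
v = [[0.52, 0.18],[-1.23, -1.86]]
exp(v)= [[1.59, 0.11], [-0.76, 0.11]]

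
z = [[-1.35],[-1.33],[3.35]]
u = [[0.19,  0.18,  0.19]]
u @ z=[[0.14]]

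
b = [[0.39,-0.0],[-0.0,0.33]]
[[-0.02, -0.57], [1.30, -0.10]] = b@[[-0.05, -1.47], [3.94, -0.29]]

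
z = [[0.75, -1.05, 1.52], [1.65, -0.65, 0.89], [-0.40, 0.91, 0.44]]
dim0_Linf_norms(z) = [1.65, 1.05, 1.52]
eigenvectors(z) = [[(-0.68+0j), -0.68-0.00j, 0.43+0.00j],  [-0.27+0.58j, -0.27-0.58j, (0.68+0j)],  [(0.29-0.19j), (0.29+0.19j), (0.59+0j)]]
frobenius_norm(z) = 3.02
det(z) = 2.20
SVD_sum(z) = [[1.21, -0.93, 1.12], [1.22, -0.93, 1.12], [-0.28, 0.22, -0.26]] + [[-0.15, 0.21, 0.33], [0.07, -0.10, -0.16], [-0.33, 0.46, 0.75]] + [[-0.31, -0.33, 0.06],  [0.36, 0.38, -0.08],  [0.22, 0.23, -0.05]]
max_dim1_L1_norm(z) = 3.32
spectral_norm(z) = 2.72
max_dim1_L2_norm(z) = 1.99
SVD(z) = [[-0.7, -0.40, 0.59], [-0.7, 0.19, -0.69], [0.16, -0.9, -0.41]] @ diag([2.719817919938779, 1.0501642909015227, 0.7706785610714737]) @ [[-0.64, 0.49, -0.59], [0.36, -0.49, -0.79], [-0.68, -0.72, 0.14]]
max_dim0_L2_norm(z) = 1.86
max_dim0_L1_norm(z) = 2.85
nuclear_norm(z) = 4.54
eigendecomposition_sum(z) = [[(0.29+0.67j), -0.61-0.25j, (0.49-0.2j)], [0.70+0.02j, -0.46+0.43j, (0.02-0.5j)], [(-0.31-0.21j), (0.33-0.06j), (-0.15+0.22j)]] + [[0.29-0.67j, -0.61+0.25j, 0.49+0.20j], [0.70-0.02j, -0.46-0.43j, 0.02+0.50j], [(-0.31+0.21j), 0.33+0.06j, -0.15-0.22j]] + [[0.17-0.00j, (0.18+0j), 0.55-0.00j], [(0.26-0j), (0.28+0j), (0.85-0j)], [0.23-0.00j, (0.24+0j), 0.75-0.00j]]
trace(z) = 0.54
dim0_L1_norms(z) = [2.8, 2.61, 2.85]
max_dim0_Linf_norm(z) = 1.65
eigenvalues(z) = [(-0.32+1.32j), (-0.32-1.32j), (1.19+0j)]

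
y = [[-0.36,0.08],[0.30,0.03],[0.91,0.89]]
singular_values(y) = [1.31, 0.35]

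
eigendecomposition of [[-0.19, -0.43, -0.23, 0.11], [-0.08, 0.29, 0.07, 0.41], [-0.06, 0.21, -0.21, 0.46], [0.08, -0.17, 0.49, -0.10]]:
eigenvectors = [[-0.64+0.00j, (-0.98+0j), (-0.7+0j), (-0.7-0j)],[-0.24+0.00j, -0.12+0.00j, 0.66+0.03j, 0.66-0.03j],[-0.53+0.00j, (0.13+0j), 0.22+0.03j, (0.22-0.03j)],[0.51+0.00j, (-0.07+0j), (-0.14+0.03j), (-0.14-0.03j)]]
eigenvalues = [(-0.63+0j), (-0.2+0j), (0.31+0.02j), (0.31-0.02j)]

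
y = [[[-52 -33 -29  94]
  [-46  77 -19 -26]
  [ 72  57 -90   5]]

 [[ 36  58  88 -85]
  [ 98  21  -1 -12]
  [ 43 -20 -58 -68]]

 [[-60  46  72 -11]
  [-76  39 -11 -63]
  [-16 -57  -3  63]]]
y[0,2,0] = 72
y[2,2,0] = -16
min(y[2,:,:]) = -76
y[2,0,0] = -60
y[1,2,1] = -20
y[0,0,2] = -29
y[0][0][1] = -33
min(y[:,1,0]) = -76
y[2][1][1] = 39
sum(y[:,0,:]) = 124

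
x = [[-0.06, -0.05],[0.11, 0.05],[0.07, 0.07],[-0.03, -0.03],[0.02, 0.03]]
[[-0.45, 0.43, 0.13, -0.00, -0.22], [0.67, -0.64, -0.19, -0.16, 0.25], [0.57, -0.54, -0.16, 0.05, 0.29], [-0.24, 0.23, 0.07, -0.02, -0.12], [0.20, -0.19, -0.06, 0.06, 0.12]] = x @ [[4.41, -4.27, -1.25, -3.27, 0.75], [3.7, -3.43, -1.09, 4.02, 3.41]]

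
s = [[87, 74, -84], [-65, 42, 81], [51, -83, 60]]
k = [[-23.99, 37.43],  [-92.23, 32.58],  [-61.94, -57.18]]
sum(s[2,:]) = 28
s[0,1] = 74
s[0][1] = 74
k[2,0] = -61.94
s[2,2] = 60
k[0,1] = 37.43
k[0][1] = 37.43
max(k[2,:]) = -57.18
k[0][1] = 37.43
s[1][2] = 81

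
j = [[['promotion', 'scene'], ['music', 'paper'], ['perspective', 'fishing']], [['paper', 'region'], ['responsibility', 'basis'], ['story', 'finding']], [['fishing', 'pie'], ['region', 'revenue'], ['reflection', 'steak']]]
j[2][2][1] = 'steak'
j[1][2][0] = 'story'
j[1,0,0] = 'paper'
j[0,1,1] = 'paper'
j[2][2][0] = 'reflection'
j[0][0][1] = 'scene'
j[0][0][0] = 'promotion'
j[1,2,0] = 'story'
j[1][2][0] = 'story'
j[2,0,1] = 'pie'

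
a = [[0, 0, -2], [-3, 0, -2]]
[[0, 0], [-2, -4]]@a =[[0, 0, 0], [12, 0, 12]]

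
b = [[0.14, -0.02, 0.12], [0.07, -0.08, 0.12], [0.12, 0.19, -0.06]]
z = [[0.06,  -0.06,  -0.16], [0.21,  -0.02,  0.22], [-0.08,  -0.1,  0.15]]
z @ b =[[-0.02, -0.03, 0.01], [0.05, 0.04, 0.01], [-0.0, 0.04, -0.03]]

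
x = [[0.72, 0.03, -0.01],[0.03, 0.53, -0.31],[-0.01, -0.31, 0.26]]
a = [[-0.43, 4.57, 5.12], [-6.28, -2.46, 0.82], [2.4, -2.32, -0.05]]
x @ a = [[-0.52, 3.24, 3.71], [-4.09, -0.45, 0.6], [2.58, 0.11, -0.32]]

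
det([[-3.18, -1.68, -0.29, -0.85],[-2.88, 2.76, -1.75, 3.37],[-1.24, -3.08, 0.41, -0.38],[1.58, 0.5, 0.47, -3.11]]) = -7.396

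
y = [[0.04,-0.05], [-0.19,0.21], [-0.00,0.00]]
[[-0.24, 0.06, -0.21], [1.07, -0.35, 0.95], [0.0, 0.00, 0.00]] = y@[[-2.34, 5.12, -2.89], [2.99, 2.95, 1.91]]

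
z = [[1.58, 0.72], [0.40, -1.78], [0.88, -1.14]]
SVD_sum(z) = [[-0.06, 0.18],  [0.57, -1.72],  [0.43, -1.29]] + [[1.64, 0.54], [-0.17, -0.06], [0.45, 0.15]]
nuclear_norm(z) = 4.08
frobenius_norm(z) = 2.90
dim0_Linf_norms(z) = [1.58, 1.78]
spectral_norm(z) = 2.28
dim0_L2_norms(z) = [1.85, 2.23]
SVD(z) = [[0.08,0.96], [-0.80,-0.1], [-0.60,0.27]] @ diag([2.2753924761818825, 1.7999414099728024]) @ [[-0.31, 0.95], [0.95, 0.31]]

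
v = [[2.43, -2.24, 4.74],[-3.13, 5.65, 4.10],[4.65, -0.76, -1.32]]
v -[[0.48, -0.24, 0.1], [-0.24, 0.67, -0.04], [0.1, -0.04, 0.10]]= [[1.95, -2.00, 4.64], [-2.89, 4.98, 4.14], [4.55, -0.72, -1.42]]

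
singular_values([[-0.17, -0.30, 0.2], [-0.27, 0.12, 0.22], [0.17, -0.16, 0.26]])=[0.48, 0.37, 0.22]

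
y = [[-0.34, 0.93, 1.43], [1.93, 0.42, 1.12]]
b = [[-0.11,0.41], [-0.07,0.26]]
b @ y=[[0.83, 0.07, 0.3],  [0.53, 0.04, 0.19]]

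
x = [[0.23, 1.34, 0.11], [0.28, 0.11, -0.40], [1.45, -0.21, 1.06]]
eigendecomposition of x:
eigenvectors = [[0.67+0.00j,(0.01-0.36j),0.01+0.36j], [(-0.46+0j),(0.23-0.23j),0.23+0.23j], [-0.58+0.00j,-0.87+0.00j,(-0.87-0j)]]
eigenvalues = [(-0.79+0j), (1.1+0.55j), (1.1-0.55j)]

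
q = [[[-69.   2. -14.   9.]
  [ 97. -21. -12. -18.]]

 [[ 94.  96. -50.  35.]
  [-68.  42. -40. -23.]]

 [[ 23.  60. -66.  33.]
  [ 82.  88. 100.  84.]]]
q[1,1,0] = -68.0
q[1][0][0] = 94.0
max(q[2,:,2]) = 100.0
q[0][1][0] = 97.0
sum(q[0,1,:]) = 46.0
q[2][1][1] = 88.0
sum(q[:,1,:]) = 311.0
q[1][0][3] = 35.0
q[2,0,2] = -66.0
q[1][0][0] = 94.0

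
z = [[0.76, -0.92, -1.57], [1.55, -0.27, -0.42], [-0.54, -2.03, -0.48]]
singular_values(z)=[2.64, 1.92, 0.74]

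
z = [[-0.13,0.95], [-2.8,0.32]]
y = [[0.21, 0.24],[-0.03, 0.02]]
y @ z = [[-0.7, 0.28], [-0.05, -0.02]]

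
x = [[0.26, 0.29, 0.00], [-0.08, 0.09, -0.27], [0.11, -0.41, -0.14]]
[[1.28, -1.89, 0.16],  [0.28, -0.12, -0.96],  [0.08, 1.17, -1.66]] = x @ [[3.48, -3.12, -1.62],[1.3, -3.73, 2.01],[-1.63, 0.12, 4.72]]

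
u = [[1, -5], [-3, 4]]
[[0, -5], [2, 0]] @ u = [[15, -20], [2, -10]]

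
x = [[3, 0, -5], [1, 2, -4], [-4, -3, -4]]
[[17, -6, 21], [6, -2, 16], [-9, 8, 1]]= x@[[4, -2, 2], [-1, 0, 1], [-1, 0, -3]]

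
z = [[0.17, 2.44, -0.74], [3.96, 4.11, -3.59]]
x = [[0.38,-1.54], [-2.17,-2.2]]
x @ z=[[-6.03, -5.4, 5.25], [-9.08, -14.34, 9.50]]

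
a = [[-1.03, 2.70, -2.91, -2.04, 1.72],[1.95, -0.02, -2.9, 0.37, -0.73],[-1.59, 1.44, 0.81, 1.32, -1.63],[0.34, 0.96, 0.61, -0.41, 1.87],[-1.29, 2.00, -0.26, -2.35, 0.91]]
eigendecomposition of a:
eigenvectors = [[-0.22-0.22j,-0.22+0.22j,-0.71+0.00j,-0.58-0.13j,(-0.58+0.13j)], [0.26-0.32j,(0.26+0.32j),(-0.15+0j),-0.67+0.00j,-0.67-0.00j], [(-0.18-0.44j),(-0.18+0.44j),-0.53+0.00j,0.10+0.29j,0.10-0.29j], [(-0.13+0.44j),-0.13-0.44j,0.43+0.00j,(-0.28+0.14j),-0.28-0.14j], [(-0.54+0j),-0.54-0.00j,(0.1+0j),(-0.08-0.09j),(-0.08+0.09j)]]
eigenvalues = [(-1.23+2.38j), (-1.23-2.38j), (-1.65+0j), (2.19+1.46j), (2.19-1.46j)]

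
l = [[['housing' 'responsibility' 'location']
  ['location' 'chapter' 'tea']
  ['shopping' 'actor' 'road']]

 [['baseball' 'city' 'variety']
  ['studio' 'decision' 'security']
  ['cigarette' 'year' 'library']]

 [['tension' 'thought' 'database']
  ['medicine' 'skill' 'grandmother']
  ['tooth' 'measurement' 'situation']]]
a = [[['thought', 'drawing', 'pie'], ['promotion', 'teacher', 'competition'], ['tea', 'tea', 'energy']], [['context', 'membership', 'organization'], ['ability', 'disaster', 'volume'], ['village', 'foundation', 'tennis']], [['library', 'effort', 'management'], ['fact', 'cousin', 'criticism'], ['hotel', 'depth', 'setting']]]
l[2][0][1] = 'thought'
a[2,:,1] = ['effort', 'cousin', 'depth']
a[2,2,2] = 'setting'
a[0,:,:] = [['thought', 'drawing', 'pie'], ['promotion', 'teacher', 'competition'], ['tea', 'tea', 'energy']]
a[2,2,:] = ['hotel', 'depth', 'setting']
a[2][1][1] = 'cousin'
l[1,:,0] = ['baseball', 'studio', 'cigarette']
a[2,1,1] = 'cousin'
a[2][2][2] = 'setting'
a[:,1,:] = [['promotion', 'teacher', 'competition'], ['ability', 'disaster', 'volume'], ['fact', 'cousin', 'criticism']]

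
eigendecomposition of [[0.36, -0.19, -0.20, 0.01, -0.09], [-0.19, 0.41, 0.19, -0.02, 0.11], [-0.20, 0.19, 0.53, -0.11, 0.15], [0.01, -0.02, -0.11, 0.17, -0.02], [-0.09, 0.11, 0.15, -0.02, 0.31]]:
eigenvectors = [[0.46, -0.28, 0.37, -0.70, 0.28],[-0.5, -0.02, -0.59, -0.64, -0.02],[-0.65, -0.40, 0.60, -0.03, -0.22],[0.12, -0.86, -0.38, 0.28, 0.13],[-0.32, 0.11, 0.07, 0.15, 0.92]]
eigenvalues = [0.91, 0.12, 0.31, 0.19, 0.24]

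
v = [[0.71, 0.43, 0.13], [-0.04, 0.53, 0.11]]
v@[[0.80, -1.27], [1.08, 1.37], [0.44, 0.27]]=[[1.09, -0.28],[0.59, 0.81]]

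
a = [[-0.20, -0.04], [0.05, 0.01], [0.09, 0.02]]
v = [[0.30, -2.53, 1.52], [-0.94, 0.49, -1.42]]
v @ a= [[-0.05, -0.01], [0.08, 0.01]]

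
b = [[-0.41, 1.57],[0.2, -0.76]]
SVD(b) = [[-0.9, 0.44], [0.44, 0.9]] @ diag([1.8029415486971498, 0.001331157963348457]) @ [[0.25, -0.97], [0.97, 0.25]]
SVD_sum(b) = [[-0.41,  1.57],[0.2,  -0.76]] + [[0.00, 0.0], [0.0, 0.00]]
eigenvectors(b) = [[0.97, -0.90], [0.25, 0.44]]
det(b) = -0.00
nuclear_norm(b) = 1.80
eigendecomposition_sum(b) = [[0.0, 0.0],[0.00, 0.0]] + [[-0.41,  1.57], [0.20,  -0.76]]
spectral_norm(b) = 1.80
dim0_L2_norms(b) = [0.46, 1.74]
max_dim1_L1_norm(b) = 1.98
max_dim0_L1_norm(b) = 2.33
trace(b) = -1.17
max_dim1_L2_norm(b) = 1.62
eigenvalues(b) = [0.0, -1.17]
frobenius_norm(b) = 1.80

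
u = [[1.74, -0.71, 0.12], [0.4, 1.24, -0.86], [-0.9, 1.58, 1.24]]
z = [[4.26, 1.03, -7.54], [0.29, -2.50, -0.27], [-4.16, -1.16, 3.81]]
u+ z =[[6.0, 0.32, -7.42], [0.69, -1.26, -1.13], [-5.06, 0.42, 5.05]]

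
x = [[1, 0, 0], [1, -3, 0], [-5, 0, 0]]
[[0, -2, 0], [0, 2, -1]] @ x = [[-2, 6, 0], [7, -6, 0]]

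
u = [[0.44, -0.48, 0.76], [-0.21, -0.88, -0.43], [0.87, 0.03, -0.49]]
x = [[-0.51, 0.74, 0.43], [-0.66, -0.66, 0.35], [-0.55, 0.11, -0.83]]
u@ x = [[-0.33, 0.73, -0.61], [0.92, 0.38, -0.04], [-0.19, 0.57, 0.79]]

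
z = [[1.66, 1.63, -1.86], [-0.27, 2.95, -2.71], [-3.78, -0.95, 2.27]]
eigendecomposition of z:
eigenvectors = [[(-0.11+0.16j), (-0.11-0.16j), -0.50+0.00j], [-0.72+0.00j, (-0.72-0j), (-0.56+0j)], [-0.65+0.14j, (-0.65-0.14j), (0.66+0j)]]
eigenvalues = [(0.48+0.58j), (0.48-0.58j), (5.93+0j)]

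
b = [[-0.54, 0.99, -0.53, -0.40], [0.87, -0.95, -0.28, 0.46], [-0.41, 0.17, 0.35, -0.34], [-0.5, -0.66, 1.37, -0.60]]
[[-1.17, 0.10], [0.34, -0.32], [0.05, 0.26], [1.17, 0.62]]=b@ [[-0.07,-0.07], [-0.32,-0.02], [1.04,0.21], [0.84,-0.48]]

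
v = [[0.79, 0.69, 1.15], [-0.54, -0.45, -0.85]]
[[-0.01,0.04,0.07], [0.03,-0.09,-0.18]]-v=[[-0.80,-0.65,-1.08], [0.57,0.36,0.67]]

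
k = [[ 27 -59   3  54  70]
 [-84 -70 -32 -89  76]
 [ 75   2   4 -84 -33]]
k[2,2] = 4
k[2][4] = -33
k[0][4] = 70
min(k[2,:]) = -84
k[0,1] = -59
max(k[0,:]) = 70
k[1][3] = -89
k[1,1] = -70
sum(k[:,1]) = -127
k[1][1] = -70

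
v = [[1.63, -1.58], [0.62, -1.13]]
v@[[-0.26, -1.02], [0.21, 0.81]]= [[-0.76,-2.94], [-0.4,-1.55]]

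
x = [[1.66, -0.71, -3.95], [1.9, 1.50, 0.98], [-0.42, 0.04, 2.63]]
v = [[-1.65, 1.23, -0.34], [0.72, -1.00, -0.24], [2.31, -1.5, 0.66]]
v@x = [[-0.26, 3.0, 6.83],[-0.6, -2.02, -4.46],[0.71, -3.86, -8.86]]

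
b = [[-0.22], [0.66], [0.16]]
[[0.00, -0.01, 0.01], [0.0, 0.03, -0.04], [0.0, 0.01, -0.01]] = b @ [[0.0, 0.05, -0.06]]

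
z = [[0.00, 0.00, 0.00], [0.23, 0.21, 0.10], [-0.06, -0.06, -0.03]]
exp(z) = [[1.00, 0.00, 0.00], [0.25, 1.23, 0.11], [-0.07, -0.07, 0.97]]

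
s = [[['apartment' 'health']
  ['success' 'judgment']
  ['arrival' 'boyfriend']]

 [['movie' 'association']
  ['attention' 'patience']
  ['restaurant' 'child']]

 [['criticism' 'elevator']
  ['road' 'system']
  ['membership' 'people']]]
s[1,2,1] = 'child'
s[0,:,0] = ['apartment', 'success', 'arrival']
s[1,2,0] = 'restaurant'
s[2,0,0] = 'criticism'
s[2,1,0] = 'road'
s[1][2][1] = 'child'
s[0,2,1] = 'boyfriend'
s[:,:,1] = [['health', 'judgment', 'boyfriend'], ['association', 'patience', 'child'], ['elevator', 'system', 'people']]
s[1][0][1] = 'association'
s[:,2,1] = ['boyfriend', 'child', 'people']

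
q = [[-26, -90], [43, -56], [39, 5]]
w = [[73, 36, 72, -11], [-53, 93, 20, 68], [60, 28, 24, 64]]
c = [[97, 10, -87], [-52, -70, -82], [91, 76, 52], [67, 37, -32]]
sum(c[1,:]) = -204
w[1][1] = 93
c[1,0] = -52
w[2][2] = 24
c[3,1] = 37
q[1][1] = -56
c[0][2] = -87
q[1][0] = 43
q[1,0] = 43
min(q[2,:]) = 5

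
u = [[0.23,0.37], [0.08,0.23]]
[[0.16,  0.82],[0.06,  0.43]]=u @ [[0.63, 1.35],[0.05, 1.38]]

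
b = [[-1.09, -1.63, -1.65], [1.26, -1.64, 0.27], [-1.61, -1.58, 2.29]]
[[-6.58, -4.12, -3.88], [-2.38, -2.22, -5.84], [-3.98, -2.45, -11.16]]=b @[[1.16, 0.44, 0.66], [2.47, 1.77, 3.77], [0.78, 0.46, -1.81]]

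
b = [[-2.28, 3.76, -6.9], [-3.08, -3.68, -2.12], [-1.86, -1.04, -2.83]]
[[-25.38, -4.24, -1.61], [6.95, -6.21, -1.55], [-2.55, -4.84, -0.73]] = b@[[-0.04,-1.39,1.44], [-3.03,1.70,-0.49], [2.04,2.00,-0.51]]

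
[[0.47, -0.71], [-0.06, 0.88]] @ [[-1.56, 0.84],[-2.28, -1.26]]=[[0.89,1.29], [-1.91,-1.16]]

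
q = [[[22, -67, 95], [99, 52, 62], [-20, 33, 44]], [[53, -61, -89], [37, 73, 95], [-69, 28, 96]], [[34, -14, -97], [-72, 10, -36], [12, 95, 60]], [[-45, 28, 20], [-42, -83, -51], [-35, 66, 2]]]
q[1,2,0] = -69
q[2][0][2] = -97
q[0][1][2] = 62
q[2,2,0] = 12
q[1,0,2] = -89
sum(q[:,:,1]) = 160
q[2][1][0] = -72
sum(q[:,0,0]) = 64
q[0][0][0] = 22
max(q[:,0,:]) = 95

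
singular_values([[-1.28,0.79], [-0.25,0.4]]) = [1.56, 0.2]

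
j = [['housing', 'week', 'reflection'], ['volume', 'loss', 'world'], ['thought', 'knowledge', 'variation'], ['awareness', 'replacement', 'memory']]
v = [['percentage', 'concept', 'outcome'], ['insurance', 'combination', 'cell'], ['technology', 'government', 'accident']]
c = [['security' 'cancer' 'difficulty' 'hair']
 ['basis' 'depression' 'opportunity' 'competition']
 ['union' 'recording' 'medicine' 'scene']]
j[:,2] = ['reflection', 'world', 'variation', 'memory']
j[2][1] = 'knowledge'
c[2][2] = 'medicine'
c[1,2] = 'opportunity'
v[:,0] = ['percentage', 'insurance', 'technology']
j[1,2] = 'world'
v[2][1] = 'government'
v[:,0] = ['percentage', 'insurance', 'technology']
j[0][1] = 'week'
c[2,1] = 'recording'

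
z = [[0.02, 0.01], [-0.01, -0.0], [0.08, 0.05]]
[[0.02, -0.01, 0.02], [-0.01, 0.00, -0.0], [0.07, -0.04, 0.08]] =z @ [[1.10, -0.42, 0.25], [-0.28, -0.09, 1.13]]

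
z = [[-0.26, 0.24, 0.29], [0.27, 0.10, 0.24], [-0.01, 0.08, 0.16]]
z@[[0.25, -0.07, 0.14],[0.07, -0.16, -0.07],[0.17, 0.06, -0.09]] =[[0.00, -0.0, -0.08], [0.12, -0.02, 0.01], [0.03, -0.00, -0.02]]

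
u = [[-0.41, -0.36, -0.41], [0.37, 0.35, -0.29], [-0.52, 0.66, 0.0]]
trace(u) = -0.06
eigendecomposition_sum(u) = [[(-0.48-0j),0.01-0.00j,-0.27+0.00j], [0.06+0.00j,-0.00+0.00j,(0.03-0j)], [(-0.4-0j),0.01-0.00j,-0.23+0.00j]] + [[(0.04+0.1j), (-0.18+0.11j), (-0.07-0.11j)], [0.16-0.06j, (0.18+0.28j), (-0.16+0.11j)], [(-0.06-0.18j), 0.33-0.18j, (0.12+0.19j)]] + [[(0.04-0.1j), -0.18-0.11j, (-0.07+0.11j)], [(0.16+0.06j), 0.18-0.28j, (-0.16-0.11j)], [(-0.06+0.18j), (0.33+0.18j), 0.12-0.19j]]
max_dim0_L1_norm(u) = 1.37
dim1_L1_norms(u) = [1.18, 1.01, 1.18]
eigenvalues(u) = [(-0.71+0j), (0.33+0.57j), (0.33-0.57j)]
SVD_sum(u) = [[0.07, -0.16, -0.01], [-0.06, 0.15, 0.01], [-0.33, 0.74, 0.03]] + [[-0.54, -0.23, -0.14], [0.36, 0.15, 0.09], [-0.19, -0.08, -0.05]] + [[0.05, 0.03, -0.26], [0.08, 0.05, -0.39], [-0.00, -0.0, 0.02]]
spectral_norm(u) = 0.85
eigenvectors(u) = [[(-0.76+0j), 0.39-0.01j, 0.39+0.01j], [0.09+0.00j, (-0.03-0.61j), -0.03+0.61j], [-0.64+0.00j, -0.69+0.00j, -0.69-0.00j]]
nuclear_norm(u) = 2.08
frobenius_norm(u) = 1.23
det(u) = -0.31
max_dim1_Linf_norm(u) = 0.66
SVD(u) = [[0.21,0.8,-0.56], [-0.19,-0.53,-0.83], [-0.96,0.28,0.04]] @ diag([0.8478747546314912, 0.7500799932199076, 0.4835167052231098]) @ [[0.4, -0.91, -0.04], [-0.89, -0.39, -0.23], [-0.2, -0.13, 0.97]]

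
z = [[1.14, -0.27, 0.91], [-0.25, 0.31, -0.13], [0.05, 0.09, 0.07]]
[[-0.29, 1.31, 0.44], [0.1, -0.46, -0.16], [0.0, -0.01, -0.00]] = z @[[-0.21, 0.95, 0.32], [0.15, -0.71, -0.24], [-0.01, 0.04, 0.01]]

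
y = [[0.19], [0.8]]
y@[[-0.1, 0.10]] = [[-0.02, 0.02], [-0.08, 0.08]]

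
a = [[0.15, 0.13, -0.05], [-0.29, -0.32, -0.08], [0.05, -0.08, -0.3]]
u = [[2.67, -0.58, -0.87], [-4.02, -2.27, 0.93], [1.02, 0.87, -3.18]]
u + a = [[2.82, -0.45, -0.92],  [-4.31, -2.59, 0.85],  [1.07, 0.79, -3.48]]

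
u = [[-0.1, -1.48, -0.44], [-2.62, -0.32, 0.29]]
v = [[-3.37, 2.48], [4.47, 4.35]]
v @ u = [[-6.16,4.19,2.2], [-11.84,-8.01,-0.71]]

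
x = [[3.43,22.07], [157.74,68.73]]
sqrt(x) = [[(2.62+4.16j), (1.66-0.92j)], [11.90-6.55j, 7.55+1.44j]]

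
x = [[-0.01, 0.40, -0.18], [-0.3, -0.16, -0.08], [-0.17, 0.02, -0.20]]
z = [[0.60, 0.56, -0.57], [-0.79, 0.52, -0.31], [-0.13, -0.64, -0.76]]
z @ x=[[-0.08, 0.14, -0.04], [-0.1, -0.41, 0.16], [0.32, 0.04, 0.23]]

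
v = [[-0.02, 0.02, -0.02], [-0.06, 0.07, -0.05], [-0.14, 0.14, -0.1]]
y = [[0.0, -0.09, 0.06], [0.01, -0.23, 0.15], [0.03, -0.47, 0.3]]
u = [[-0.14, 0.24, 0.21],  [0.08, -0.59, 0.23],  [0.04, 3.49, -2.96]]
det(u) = -0.01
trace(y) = 0.07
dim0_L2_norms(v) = [0.15, 0.16, 0.11]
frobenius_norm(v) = 0.25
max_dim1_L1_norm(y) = 0.8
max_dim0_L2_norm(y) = 0.53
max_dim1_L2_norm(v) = 0.22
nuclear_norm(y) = 0.64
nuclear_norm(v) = 0.26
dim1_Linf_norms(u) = [0.24, 0.59, 3.49]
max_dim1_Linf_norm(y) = 0.47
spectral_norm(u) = 4.62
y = v @ u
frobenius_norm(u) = 4.63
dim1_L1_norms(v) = [0.06, 0.18, 0.38]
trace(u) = -3.69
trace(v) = -0.05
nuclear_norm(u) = 5.03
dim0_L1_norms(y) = [0.04, 0.79, 0.51]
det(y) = -0.00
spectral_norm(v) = 0.25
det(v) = -0.00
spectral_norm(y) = 0.63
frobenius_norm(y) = 0.63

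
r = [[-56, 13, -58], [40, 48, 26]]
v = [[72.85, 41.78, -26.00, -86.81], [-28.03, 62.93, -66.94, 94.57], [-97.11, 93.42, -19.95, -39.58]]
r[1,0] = 40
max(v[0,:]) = 72.85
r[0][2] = -58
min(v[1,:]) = -66.94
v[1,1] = 62.93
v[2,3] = -39.58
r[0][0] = -56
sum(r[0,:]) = -101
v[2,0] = -97.11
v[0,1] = 41.78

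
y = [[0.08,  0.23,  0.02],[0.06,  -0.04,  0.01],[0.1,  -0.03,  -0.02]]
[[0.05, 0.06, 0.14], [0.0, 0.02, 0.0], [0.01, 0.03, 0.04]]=y @ [[0.15, 0.35, 0.44], [0.17, 0.09, 0.47], [-0.11, 0.34, -0.37]]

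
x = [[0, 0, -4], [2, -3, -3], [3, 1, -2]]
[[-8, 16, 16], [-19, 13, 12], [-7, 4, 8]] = x@ [[-2, -1, 0], [3, -1, 0], [2, -4, -4]]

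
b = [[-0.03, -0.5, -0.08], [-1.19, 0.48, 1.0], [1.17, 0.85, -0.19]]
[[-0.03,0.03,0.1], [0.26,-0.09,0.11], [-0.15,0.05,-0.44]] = b @ [[-0.18, 0.13, -0.29], [0.07, -0.09, -0.15], [0.01, 0.11, -0.16]]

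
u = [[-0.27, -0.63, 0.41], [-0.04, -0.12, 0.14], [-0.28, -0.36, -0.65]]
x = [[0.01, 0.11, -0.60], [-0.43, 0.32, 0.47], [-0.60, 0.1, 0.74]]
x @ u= [[0.16, 0.2, 0.41], [-0.03, 0.06, -0.44], [-0.05, 0.10, -0.71]]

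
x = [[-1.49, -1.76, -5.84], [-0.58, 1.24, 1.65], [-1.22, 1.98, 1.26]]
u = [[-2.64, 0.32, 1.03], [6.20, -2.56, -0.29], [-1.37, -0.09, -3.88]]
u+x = [[-4.13, -1.44, -4.81],[5.62, -1.32, 1.36],[-2.59, 1.89, -2.62]]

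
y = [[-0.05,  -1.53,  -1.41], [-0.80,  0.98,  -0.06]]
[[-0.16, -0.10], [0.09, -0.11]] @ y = [[0.09, 0.15, 0.23],[0.08, -0.25, -0.12]]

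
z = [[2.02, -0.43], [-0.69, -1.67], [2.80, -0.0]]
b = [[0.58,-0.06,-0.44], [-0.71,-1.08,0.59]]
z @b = [[1.48, 0.34, -1.14],[0.79, 1.84, -0.68],[1.62, -0.17, -1.23]]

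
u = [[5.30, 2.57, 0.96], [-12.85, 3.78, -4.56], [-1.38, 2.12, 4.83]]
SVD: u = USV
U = [[-0.32, 0.22, 0.92], [0.95, 0.06, 0.31], [0.01, 0.97, -0.23]]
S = [14.88, 5.53, 3.68]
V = [[-0.93, 0.19, -0.31], [-0.17, 0.52, 0.84], [0.32, 0.83, -0.45]]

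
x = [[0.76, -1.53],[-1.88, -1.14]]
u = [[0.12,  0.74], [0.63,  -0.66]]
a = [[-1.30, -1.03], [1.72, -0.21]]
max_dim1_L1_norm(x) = 3.02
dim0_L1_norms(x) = [2.64, 2.67]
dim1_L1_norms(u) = [0.86, 1.29]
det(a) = 2.04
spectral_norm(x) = 2.21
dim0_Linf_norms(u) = [0.63, 0.74]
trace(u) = -0.54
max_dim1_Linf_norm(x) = 1.88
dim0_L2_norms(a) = [2.16, 1.05]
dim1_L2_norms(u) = [0.75, 0.91]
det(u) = -0.55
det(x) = -3.74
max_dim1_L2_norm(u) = 0.91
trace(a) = -1.51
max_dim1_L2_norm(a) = 1.73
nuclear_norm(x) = 3.90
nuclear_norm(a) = 3.14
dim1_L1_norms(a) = [2.33, 1.93]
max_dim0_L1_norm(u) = 1.4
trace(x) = -0.38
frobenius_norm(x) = 2.78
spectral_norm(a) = 2.21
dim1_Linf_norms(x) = [1.53, 1.88]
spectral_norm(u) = 1.06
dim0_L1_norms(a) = [3.02, 1.24]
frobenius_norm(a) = 2.40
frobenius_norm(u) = 1.18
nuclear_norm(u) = 1.58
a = u @ x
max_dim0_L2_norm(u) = 0.99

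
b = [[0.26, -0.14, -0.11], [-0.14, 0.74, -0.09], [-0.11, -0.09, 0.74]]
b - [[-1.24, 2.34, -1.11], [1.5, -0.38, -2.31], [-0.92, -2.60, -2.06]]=[[1.5, -2.48, 1.00],[-1.64, 1.12, 2.22],[0.81, 2.51, 2.80]]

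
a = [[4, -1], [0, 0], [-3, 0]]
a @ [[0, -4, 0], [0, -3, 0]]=[[0, -13, 0], [0, 0, 0], [0, 12, 0]]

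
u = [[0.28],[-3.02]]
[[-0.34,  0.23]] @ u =[[-0.79]]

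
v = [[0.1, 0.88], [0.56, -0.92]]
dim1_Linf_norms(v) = [0.88, 0.92]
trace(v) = -0.82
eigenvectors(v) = [[0.93, -0.54], [0.38, 0.84]]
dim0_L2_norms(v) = [0.57, 1.27]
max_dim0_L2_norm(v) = 1.27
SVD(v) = [[-0.62, 0.79], [0.79, 0.62]] @ diag([1.3224400918844723, 0.4422128484978569]) @ [[0.29, -0.96], [0.96, 0.29]]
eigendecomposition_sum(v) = [[0.36, 0.23], [0.15, 0.09]] + [[-0.26, 0.65], [0.41, -1.01]]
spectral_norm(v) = 1.32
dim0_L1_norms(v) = [0.66, 1.8]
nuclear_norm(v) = 1.76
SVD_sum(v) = [[-0.23, 0.78], [0.30, -1.0]] + [[0.33, 0.10], [0.26, 0.08]]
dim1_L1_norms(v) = [0.98, 1.48]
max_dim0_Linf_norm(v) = 0.92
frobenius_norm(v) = 1.39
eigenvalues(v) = [0.46, -1.28]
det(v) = -0.58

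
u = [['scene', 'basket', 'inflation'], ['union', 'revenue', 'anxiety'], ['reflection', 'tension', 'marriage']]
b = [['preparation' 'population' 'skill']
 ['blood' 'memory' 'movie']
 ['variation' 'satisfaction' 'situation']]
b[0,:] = ['preparation', 'population', 'skill']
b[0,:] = ['preparation', 'population', 'skill']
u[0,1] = 'basket'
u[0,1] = 'basket'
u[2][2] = 'marriage'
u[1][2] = 'anxiety'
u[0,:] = ['scene', 'basket', 'inflation']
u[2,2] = 'marriage'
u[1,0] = 'union'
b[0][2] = 'skill'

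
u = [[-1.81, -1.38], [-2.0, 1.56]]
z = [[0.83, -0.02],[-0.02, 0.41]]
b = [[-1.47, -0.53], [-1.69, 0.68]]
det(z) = 0.34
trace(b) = -0.79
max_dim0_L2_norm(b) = 2.24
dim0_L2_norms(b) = [2.24, 0.86]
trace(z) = 1.24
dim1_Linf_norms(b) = [1.47, 1.69]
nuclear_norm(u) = 4.77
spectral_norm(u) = 2.72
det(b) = -1.90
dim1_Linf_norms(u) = [1.81, 2.0]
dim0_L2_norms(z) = [0.83, 0.41]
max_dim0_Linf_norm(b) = 1.69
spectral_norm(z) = 0.83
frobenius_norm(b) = 2.40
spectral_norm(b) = 2.25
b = u @ z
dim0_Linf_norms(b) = [1.69, 0.68]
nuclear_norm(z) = 1.24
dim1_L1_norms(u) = [3.19, 3.56]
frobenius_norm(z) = 0.93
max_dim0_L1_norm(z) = 0.85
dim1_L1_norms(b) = [2.0, 2.37]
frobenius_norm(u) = 3.41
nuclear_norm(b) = 3.09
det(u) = -5.58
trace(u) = -0.25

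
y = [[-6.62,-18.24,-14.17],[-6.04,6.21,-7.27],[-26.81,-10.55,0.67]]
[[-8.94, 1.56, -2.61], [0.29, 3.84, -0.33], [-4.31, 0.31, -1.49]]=y @ [[0.04,-0.09,0.03], [0.32,0.18,0.07], [0.2,-0.3,0.08]]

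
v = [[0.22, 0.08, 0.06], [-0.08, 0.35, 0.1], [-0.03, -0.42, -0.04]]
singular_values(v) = [0.56, 0.24, 0.06]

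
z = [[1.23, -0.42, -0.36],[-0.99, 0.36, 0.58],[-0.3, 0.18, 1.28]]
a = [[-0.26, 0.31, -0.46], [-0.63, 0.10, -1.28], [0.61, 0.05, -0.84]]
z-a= [[1.49,-0.73,0.10],  [-0.36,0.26,1.86],  [-0.91,0.13,2.12]]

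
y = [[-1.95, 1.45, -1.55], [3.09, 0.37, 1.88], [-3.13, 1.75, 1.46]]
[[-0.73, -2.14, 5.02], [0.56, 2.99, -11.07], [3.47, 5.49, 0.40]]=y@[[-0.54, -0.48, -2.06], [0.03, 0.35, -1.64], [1.18, 2.31, -2.18]]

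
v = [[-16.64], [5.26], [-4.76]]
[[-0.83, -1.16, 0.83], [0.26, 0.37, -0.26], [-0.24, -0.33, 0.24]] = v @ [[0.05,  0.07,  -0.05]]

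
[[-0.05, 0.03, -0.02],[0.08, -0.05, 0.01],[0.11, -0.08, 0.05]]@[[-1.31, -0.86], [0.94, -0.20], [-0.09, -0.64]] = [[0.10,0.05], [-0.15,-0.07], [-0.22,-0.11]]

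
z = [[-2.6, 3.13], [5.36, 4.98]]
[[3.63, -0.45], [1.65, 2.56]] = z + [[6.23, -3.58], [-3.71, -2.42]]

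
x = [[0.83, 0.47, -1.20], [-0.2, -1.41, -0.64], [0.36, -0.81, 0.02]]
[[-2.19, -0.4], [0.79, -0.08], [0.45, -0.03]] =x @ [[-0.77, -0.15], [-0.88, -0.02], [0.95, 0.22]]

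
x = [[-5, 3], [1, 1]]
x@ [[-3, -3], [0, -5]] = [[15, 0], [-3, -8]]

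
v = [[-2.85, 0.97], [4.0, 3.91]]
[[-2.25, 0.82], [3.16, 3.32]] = v@[[0.79, 0.00], [0.0, 0.85]]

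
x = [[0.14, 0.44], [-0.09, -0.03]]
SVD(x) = [[0.99, -0.12], [-0.12, -0.99]] @ diag([0.46519813663792425, 0.07609660747104997]) @ [[0.32,0.95], [0.95,-0.32]]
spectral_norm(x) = 0.47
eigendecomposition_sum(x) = [[(0.07+0.08j), 0.22-0.07j],[(-0.05+0.01j), (-0.02+0.1j)]] + [[(0.07-0.08j), (0.22+0.07j)], [(-0.05-0.01j), -0.02-0.10j]]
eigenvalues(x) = [(0.06+0.18j), (0.06-0.18j)]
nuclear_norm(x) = 0.54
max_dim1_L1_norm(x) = 0.58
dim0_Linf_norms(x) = [0.14, 0.44]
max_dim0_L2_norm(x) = 0.44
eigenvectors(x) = [[(0.91+0j),(0.91-0j)],  [-0.18+0.37j,(-0.18-0.37j)]]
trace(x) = 0.11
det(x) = 0.04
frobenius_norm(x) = 0.47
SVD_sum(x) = [[0.15, 0.44], [-0.02, -0.05]] + [[-0.01, 0.00], [-0.07, 0.02]]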